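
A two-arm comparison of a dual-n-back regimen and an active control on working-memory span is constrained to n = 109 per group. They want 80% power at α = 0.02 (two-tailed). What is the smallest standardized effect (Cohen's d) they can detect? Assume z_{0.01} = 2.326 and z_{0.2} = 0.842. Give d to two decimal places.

For two independent groups of n = 109 each: d_min = (z_{α/2} + z_β)·√(2/n).
z-sum = 2.326 + 0.842 = 3.168.
d_min = 3.168 × √(2/109) = 3.168 × 0.1355 = 0.429.

d_min ≈ 0.43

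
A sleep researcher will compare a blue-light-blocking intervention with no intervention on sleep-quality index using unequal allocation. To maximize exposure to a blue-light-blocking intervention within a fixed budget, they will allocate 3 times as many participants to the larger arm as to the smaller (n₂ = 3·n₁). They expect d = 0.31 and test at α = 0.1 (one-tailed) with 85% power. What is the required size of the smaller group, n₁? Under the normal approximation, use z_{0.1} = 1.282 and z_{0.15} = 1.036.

With allocation ratio k = n₂/n₁ = 3, Var(x̄₁−x̄₂) = σ²(1/n₁ + 1/(k·n₁)) = σ²·(k+1)/(k·n₁).
So n₁ = (1 + 1/k)·((z_{α} + z_β)/d)² = 1.333 × (2.318/0.31)².
n₁ = 1.333 × 55.91 = 74.5.
Round up: n₁ = 75, giving n₂ = 3 × 75 = 225.

n₁ = 75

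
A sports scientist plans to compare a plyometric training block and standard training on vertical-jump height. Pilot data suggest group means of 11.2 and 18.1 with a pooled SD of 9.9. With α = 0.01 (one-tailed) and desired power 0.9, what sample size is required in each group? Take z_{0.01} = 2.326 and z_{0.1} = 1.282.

Cohen's d = |M₁ − M₂| / SD_pooled = |11.2 − 18.1| / 9.9 = 6.9 / 9.9 = 0.697.
For two independent groups with equal n: n = 2·((z_{α} + z_β) / d)².
z_{α} + z_β = 2.326 + 1.282 = 3.608.
n = 2 × (3.608 / 0.697)² = 2 × 5.176² = 2 × 26.80 = 53.6.
Round up to the next whole participant.

n = 54 per group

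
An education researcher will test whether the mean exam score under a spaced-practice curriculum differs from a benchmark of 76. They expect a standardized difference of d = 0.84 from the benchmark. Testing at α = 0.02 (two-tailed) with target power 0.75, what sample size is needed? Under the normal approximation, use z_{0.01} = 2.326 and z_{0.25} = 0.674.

For a one-sample test: n = ((z_{α/2} + z_β) / d)².
z_{α/2} + z_β = 2.326 + 0.674 = 3.000.
n = (3.000 / 0.84)² = 3.571² = 12.76.
Round up.

n = 13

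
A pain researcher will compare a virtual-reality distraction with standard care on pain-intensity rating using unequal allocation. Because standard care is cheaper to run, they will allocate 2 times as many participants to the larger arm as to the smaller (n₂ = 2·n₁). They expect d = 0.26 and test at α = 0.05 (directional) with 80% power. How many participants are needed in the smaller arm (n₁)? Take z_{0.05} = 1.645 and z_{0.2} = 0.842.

With allocation ratio k = n₂/n₁ = 2, Var(x̄₁−x̄₂) = σ²(1/n₁ + 1/(k·n₁)) = σ²·(k+1)/(k·n₁).
So n₁ = (1 + 1/k)·((z_{α} + z_β)/d)² = 1.500 × (2.487/0.26)².
n₁ = 1.500 × 91.50 = 137.2.
Round up: n₁ = 138, giving n₂ = 2 × 138 = 276.

n₁ = 138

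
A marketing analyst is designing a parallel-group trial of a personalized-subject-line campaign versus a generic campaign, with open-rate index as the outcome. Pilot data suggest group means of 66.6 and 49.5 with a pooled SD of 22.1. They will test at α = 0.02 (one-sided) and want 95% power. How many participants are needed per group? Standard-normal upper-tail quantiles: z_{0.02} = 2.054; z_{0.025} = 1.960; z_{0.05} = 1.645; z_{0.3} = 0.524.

n = 46 per group

Cohen's d = |M₁ − M₂| / SD_pooled = |66.6 − 49.5| / 22.1 = 17.1 / 22.1 = 0.774.
For two independent groups with equal n: n = 2·((z_{α} + z_β) / d)².
z_{α} + z_β = 2.054 + 1.645 = 3.699.
n = 2 × (3.699 / 0.774)² = 2 × 4.779² = 2 × 22.84 = 45.7.
Round up to the next whole participant.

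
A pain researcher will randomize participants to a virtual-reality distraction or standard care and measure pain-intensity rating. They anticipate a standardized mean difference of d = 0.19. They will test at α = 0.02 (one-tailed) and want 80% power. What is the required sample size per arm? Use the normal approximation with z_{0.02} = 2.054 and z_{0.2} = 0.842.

n = 465 per group

For two independent groups with equal n: n = 2·((z_{α} + z_β) / d)².
z_{α} + z_β = 2.054 + 0.842 = 2.896.
n = 2 × (2.896 / 0.19)² = 2 × 15.242² = 2 × 232.32 = 464.6.
Round up to the next whole participant.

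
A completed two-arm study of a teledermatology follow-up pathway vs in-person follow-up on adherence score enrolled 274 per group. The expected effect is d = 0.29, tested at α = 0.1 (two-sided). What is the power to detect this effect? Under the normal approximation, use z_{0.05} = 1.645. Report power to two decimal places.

For two equal groups, power = Φ(d·√(n/2) − z_{α/2}).
d·√(n/2) = 0.29 × √(274/2) = 0.29 × 11.705 = 3.394.
z_β = 3.394 − 1.645 = 1.749.
Power = Φ(1.749) = 0.960.

power ≈ 0.96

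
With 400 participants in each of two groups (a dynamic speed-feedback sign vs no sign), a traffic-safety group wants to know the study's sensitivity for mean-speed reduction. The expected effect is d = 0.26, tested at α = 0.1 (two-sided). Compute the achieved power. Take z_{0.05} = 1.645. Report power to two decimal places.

For two equal groups, power = Φ(d·√(n/2) − z_{α/2}).
d·√(n/2) = 0.26 × √(400/2) = 0.26 × 14.142 = 3.677.
z_β = 3.677 − 1.645 = 2.032.
Power = Φ(2.032) = 0.979.

power ≈ 0.98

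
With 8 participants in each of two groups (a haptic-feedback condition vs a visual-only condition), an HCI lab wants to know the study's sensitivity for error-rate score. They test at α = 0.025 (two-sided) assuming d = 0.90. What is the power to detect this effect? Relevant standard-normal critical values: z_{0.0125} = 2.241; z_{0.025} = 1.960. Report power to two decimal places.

power ≈ 0.33

For two equal groups, power = Φ(d·√(n/2) − z_{α/2}).
d·√(n/2) = 0.90 × √(8/2) = 0.90 × 2.000 = 1.800.
z_β = 1.800 − 2.241 = -0.441.
Power = Φ(-0.441) = 0.330.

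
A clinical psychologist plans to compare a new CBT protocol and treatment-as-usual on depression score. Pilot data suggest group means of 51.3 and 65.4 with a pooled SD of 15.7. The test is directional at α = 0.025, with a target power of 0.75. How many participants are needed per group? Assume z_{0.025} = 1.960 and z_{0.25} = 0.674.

Cohen's d = |M₁ − M₂| / SD_pooled = |51.3 − 65.4| / 15.7 = 14.1 / 15.7 = 0.898.
For two independent groups with equal n: n = 2·((z_{α} + z_β) / d)².
z_{α} + z_β = 1.960 + 0.674 = 2.634.
n = 2 × (2.634 / 0.898)² = 2 × 2.933² = 2 × 8.60 = 17.2.
Round up to the next whole participant.

n = 18 per group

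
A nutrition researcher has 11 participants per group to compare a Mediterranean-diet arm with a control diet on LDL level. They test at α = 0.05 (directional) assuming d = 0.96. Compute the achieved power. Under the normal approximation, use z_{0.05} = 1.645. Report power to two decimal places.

power ≈ 0.73

For two equal groups, power = Φ(d·√(n/2) − z_{α}).
d·√(n/2) = 0.96 × √(11/2) = 0.96 × 2.345 = 2.251.
z_β = 2.251 − 1.645 = 0.606.
Power = Φ(0.606) = 0.728.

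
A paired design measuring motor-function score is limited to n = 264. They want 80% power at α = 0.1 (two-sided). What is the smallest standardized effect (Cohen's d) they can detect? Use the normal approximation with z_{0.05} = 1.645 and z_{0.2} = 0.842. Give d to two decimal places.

For a single sample (or paired design) of n = 264: d_min = (z_{α/2} + z_β)/√n.
z-sum = 1.645 + 0.842 = 2.487.
d_min = 2.487 / √264 = 2.487 / 16.248 = 0.153.

d_min ≈ 0.15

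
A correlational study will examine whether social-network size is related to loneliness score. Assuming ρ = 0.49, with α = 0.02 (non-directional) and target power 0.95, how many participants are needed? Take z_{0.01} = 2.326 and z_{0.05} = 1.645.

Fisher's z: C = ½·ln((1+r)/(1−r)) = ½·ln(2.9216) = 0.5361.
n = ((z_{α/2} + z_β)/C)² + 3.
(2.326 + 1.645) / 0.5361 = 3.971 / 0.5361 = 7.407.
n = 7.407² + 3 = 54.87 + 3 = 57.9.
Round up.

n = 58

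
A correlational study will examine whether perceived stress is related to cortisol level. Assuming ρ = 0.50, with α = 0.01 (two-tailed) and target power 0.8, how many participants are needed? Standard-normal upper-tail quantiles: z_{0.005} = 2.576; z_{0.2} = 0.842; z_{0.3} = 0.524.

n = 42

Fisher's z: C = ½·ln((1+r)/(1−r)) = ½·ln(3.0000) = 0.5493.
n = ((z_{α/2} + z_β)/C)² + 3.
(2.576 + 0.842) / 0.5493 = 3.418 / 0.5493 = 6.222.
n = 6.222² + 3 = 38.72 + 3 = 41.7.
Round up.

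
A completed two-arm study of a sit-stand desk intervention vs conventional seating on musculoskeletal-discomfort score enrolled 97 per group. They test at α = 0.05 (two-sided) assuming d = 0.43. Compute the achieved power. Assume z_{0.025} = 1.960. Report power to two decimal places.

power ≈ 0.85

For two equal groups, power = Φ(d·√(n/2) − z_{α/2}).
d·√(n/2) = 0.43 × √(97/2) = 0.43 × 6.964 = 2.995.
z_β = 2.995 − 1.960 = 1.035.
Power = Φ(1.035) = 0.850.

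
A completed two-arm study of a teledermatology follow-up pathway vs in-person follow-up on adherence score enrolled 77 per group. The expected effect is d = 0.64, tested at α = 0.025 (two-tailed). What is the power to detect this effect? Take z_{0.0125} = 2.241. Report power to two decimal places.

power ≈ 0.96

For two equal groups, power = Φ(d·√(n/2) − z_{α/2}).
d·√(n/2) = 0.64 × √(77/2) = 0.64 × 6.205 = 3.971.
z_β = 3.971 − 2.241 = 1.730.
Power = Φ(1.730) = 0.958.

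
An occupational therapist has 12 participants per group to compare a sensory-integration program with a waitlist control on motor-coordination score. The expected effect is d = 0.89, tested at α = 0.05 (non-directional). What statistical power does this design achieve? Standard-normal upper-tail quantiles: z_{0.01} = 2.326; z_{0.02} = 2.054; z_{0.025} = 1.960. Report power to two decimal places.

power ≈ 0.59

For two equal groups, power = Φ(d·√(n/2) − z_{α/2}).
d·√(n/2) = 0.89 × √(12/2) = 0.89 × 2.449 = 2.180.
z_β = 2.180 − 1.960 = 0.220.
Power = Φ(0.220) = 0.587.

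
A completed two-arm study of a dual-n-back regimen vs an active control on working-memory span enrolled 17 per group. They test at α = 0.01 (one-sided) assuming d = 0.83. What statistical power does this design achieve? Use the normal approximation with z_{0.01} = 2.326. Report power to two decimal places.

For two equal groups, power = Φ(d·√(n/2) − z_{α}).
d·√(n/2) = 0.83 × √(17/2) = 0.83 × 2.915 = 2.420.
z_β = 2.420 − 2.326 = 0.094.
Power = Φ(0.094) = 0.537.

power ≈ 0.54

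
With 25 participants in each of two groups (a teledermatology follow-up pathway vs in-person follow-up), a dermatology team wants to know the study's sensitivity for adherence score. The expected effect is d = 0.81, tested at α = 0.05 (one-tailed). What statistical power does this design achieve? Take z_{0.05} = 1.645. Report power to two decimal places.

For two equal groups, power = Φ(d·√(n/2) − z_{α}).
d·√(n/2) = 0.81 × √(25/2) = 0.81 × 3.536 = 2.864.
z_β = 2.864 − 1.645 = 1.219.
Power = Φ(1.219) = 0.889.

power ≈ 0.89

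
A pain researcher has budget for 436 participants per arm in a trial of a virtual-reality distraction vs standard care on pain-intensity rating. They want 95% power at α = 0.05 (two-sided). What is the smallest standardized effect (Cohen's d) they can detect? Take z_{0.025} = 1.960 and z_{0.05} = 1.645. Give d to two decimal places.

For two independent groups of n = 436 each: d_min = (z_{α/2} + z_β)·√(2/n).
z-sum = 1.960 + 1.645 = 3.605.
d_min = 3.605 × √(2/436) = 3.605 × 0.0677 = 0.244.

d_min ≈ 0.24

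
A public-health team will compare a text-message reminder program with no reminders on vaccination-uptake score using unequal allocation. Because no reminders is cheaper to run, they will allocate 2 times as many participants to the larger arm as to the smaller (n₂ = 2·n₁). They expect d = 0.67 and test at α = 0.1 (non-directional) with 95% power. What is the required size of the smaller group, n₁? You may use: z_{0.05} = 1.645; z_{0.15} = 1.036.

n₁ = 37

With allocation ratio k = n₂/n₁ = 2, Var(x̄₁−x̄₂) = σ²(1/n₁ + 1/(k·n₁)) = σ²·(k+1)/(k·n₁).
So n₁ = (1 + 1/k)·((z_{α/2} + z_β)/d)² = 1.500 × (3.290/0.67)².
n₁ = 1.500 × 24.11 = 36.2.
Round up: n₁ = 37, giving n₂ = 2 × 37 = 74.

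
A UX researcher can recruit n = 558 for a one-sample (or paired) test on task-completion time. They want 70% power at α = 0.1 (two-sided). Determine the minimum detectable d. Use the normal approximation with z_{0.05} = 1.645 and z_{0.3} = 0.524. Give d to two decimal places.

For a single sample (or paired design) of n = 558: d_min = (z_{α/2} + z_β)/√n.
z-sum = 1.645 + 0.524 = 2.169.
d_min = 2.169 / √558 = 2.169 / 23.622 = 0.092.

d_min ≈ 0.09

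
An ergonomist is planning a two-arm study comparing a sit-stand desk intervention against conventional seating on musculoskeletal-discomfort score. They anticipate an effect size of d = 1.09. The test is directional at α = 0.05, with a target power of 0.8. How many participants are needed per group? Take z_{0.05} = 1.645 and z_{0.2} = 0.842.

For two independent groups with equal n: n = 2·((z_{α} + z_β) / d)².
z_{α} + z_β = 1.645 + 0.842 = 2.487.
n = 2 × (2.487 / 1.09)² = 2 × 2.282² = 2 × 5.21 = 10.4.
Round up to the next whole participant.

n = 11 per group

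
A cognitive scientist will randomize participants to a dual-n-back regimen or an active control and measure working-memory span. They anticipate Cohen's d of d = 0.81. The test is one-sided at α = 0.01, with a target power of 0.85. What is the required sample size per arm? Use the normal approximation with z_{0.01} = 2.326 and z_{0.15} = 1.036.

For two independent groups with equal n: n = 2·((z_{α} + z_β) / d)².
z_{α} + z_β = 2.326 + 1.036 = 3.362.
n = 2 × (3.362 / 0.81)² = 2 × 4.151² = 2 × 17.23 = 34.5.
Round up to the next whole participant.

n = 35 per group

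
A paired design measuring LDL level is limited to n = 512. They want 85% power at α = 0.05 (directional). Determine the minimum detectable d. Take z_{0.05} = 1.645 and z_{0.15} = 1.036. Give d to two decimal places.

For a single sample (or paired design) of n = 512: d_min = (z_{α} + z_β)/√n.
z-sum = 1.645 + 1.036 = 2.681.
d_min = 2.681 / √512 = 2.681 / 22.627 = 0.118.

d_min ≈ 0.12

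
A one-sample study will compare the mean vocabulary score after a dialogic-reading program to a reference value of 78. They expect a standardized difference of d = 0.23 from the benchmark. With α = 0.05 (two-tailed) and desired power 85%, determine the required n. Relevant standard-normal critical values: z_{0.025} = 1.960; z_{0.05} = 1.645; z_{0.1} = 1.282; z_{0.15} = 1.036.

n = 170

For a one-sample test: n = ((z_{α/2} + z_β) / d)².
z_{α/2} + z_β = 1.960 + 1.036 = 2.996.
n = (2.996 / 0.23)² = 13.026² = 169.68.
Round up.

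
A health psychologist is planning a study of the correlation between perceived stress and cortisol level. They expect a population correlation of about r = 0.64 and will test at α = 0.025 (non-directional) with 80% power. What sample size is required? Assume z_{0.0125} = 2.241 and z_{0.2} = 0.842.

n = 20

Fisher's z: C = ½·ln((1+r)/(1−r)) = ½·ln(4.5556) = 0.7582.
n = ((z_{α/2} + z_β)/C)² + 3.
(2.241 + 0.842) / 0.7582 = 3.083 / 0.7582 = 4.066.
n = 4.066² + 3 = 16.53 + 3 = 19.5.
Round up.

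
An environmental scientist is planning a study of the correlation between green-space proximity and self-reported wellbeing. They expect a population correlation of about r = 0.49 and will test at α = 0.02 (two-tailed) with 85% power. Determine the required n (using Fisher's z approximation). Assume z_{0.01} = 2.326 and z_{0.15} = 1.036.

Fisher's z: C = ½·ln((1+r)/(1−r)) = ½·ln(2.9216) = 0.5361.
n = ((z_{α/2} + z_β)/C)² + 3.
(2.326 + 1.036) / 0.5361 = 3.362 / 0.5361 = 6.271.
n = 6.271² + 3 = 39.33 + 3 = 42.3.
Round up.

n = 43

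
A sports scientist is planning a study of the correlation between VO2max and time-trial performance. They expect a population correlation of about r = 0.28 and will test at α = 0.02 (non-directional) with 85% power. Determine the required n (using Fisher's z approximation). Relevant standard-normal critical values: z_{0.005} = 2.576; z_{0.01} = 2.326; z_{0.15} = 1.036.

n = 140

Fisher's z: C = ½·ln((1+r)/(1−r)) = ½·ln(1.7778) = 0.2877.
n = ((z_{α/2} + z_β)/C)² + 3.
(2.326 + 1.036) / 0.2877 = 3.362 / 0.2877 = 11.686.
n = 11.686² + 3 = 136.56 + 3 = 139.6.
Round up.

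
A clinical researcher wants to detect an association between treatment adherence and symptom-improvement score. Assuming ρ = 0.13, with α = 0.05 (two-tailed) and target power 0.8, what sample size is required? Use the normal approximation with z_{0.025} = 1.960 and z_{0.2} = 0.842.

Fisher's z: C = ½·ln((1+r)/(1−r)) = ½·ln(1.2989) = 0.1307.
n = ((z_{α/2} + z_β)/C)² + 3.
(1.960 + 0.842) / 0.1307 = 2.802 / 0.1307 = 21.438.
n = 21.438² + 3 = 459.61 + 3 = 462.6.
Round up.

n = 463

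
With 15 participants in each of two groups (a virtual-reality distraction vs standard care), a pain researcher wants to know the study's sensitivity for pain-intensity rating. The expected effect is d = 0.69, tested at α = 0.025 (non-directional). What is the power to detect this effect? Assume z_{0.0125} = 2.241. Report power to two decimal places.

power ≈ 0.36

For two equal groups, power = Φ(d·√(n/2) − z_{α/2}).
d·√(n/2) = 0.69 × √(15/2) = 0.69 × 2.739 = 1.890.
z_β = 1.890 − 2.241 = -0.351.
Power = Φ(-0.351) = 0.363.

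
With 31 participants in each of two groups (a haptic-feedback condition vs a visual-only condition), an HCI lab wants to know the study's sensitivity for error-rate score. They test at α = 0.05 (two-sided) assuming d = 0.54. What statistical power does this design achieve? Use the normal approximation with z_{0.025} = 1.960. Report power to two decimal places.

power ≈ 0.57

For two equal groups, power = Φ(d·√(n/2) − z_{α/2}).
d·√(n/2) = 0.54 × √(31/2) = 0.54 × 3.937 = 2.126.
z_β = 2.126 − 1.960 = 0.166.
Power = Φ(0.166) = 0.566.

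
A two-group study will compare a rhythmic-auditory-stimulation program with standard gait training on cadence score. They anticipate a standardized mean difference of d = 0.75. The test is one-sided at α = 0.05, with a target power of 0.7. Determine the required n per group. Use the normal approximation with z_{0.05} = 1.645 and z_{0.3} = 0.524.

For two independent groups with equal n: n = 2·((z_{α} + z_β) / d)².
z_{α} + z_β = 1.645 + 0.524 = 2.169.
n = 2 × (2.169 / 0.75)² = 2 × 2.892² = 2 × 8.36 = 16.7.
Round up to the next whole participant.

n = 17 per group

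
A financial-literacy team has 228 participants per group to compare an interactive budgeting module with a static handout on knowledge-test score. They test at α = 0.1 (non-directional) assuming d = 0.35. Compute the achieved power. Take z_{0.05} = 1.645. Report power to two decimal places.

For two equal groups, power = Φ(d·√(n/2) − z_{α/2}).
d·√(n/2) = 0.35 × √(228/2) = 0.35 × 10.677 = 3.737.
z_β = 3.737 − 1.645 = 2.092.
Power = Φ(2.092) = 0.982.

power ≈ 0.98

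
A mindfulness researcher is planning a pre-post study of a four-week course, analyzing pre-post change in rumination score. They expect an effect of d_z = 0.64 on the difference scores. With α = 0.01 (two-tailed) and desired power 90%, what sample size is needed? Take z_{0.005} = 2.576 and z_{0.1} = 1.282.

For a paired (one-sample on differences) test: n = ((z_{α/2} + z_β) / d)².
z_{α/2} + z_β = 2.576 + 1.282 = 3.858.
n = (3.858 / 0.64)² = 6.028² = 36.34.
Round up.

n = 37 pairs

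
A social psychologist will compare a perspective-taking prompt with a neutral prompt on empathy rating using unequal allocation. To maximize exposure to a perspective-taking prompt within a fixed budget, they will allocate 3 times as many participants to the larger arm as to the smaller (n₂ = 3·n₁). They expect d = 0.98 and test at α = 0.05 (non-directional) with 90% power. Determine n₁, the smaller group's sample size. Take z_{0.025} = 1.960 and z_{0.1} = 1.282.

n₁ = 15

With allocation ratio k = n₂/n₁ = 3, Var(x̄₁−x̄₂) = σ²(1/n₁ + 1/(k·n₁)) = σ²·(k+1)/(k·n₁).
So n₁ = (1 + 1/k)·((z_{α/2} + z_β)/d)² = 1.333 × (3.242/0.98)².
n₁ = 1.333 × 10.94 = 14.6.
Round up: n₁ = 15, giving n₂ = 3 × 15 = 45.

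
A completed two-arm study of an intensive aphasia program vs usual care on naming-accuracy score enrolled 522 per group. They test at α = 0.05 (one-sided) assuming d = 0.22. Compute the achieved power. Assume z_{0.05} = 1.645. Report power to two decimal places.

power ≈ 0.97

For two equal groups, power = Φ(d·√(n/2) − z_{α}).
d·√(n/2) = 0.22 × √(522/2) = 0.22 × 16.155 = 3.554.
z_β = 3.554 − 1.645 = 1.909.
Power = Φ(1.909) = 0.972.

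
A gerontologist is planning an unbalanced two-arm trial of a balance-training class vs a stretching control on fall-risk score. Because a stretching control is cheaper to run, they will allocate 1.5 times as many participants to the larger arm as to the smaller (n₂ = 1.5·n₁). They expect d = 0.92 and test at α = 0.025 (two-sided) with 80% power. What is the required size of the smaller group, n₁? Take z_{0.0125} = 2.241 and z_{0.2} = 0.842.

With allocation ratio k = n₂/n₁ = 1.5, Var(x̄₁−x̄₂) = σ²(1/n₁ + 1/(k·n₁)) = σ²·(k+1)/(k·n₁).
So n₁ = (1 + 1/k)·((z_{α/2} + z_β)/d)² = 1.667 × (3.083/0.92)².
n₁ = 1.667 × 11.23 = 18.7.
Round up: n₁ = 19, giving n₂ = ⌈1.5 × 19⌉ = ⌈28.5⌉ = 29.

n₁ = 19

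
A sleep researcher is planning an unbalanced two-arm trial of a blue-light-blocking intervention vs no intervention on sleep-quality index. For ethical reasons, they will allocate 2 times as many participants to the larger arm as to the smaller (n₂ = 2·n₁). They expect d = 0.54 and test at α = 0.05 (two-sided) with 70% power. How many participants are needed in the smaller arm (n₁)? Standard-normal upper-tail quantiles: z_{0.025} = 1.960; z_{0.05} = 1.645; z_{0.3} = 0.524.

With allocation ratio k = n₂/n₁ = 2, Var(x̄₁−x̄₂) = σ²(1/n₁ + 1/(k·n₁)) = σ²·(k+1)/(k·n₁).
So n₁ = (1 + 1/k)·((z_{α/2} + z_β)/d)² = 1.500 × (2.484/0.54)².
n₁ = 1.500 × 21.16 = 31.7.
Round up: n₁ = 32, giving n₂ = 2 × 32 = 64.

n₁ = 32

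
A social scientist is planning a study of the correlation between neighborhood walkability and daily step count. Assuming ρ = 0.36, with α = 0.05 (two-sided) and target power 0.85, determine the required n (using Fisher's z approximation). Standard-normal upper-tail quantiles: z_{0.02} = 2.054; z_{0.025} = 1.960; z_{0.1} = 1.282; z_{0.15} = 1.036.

Fisher's z: C = ½·ln((1+r)/(1−r)) = ½·ln(2.1250) = 0.3769.
n = ((z_{α/2} + z_β)/C)² + 3.
(1.960 + 1.036) / 0.3769 = 2.996 / 0.3769 = 7.949.
n = 7.949² + 3 = 63.19 + 3 = 66.2.
Round up.

n = 67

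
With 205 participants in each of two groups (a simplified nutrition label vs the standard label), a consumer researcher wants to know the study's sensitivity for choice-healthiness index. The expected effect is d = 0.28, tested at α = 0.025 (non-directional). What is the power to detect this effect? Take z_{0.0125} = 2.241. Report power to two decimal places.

For two equal groups, power = Φ(d·√(n/2) − z_{α/2}).
d·√(n/2) = 0.28 × √(205/2) = 0.28 × 10.124 = 2.835.
z_β = 2.835 − 2.241 = 0.594.
Power = Φ(0.594) = 0.724.

power ≈ 0.72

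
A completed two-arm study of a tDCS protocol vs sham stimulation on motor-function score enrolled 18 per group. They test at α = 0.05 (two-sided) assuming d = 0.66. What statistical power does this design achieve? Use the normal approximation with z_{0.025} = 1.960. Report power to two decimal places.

For two equal groups, power = Φ(d·√(n/2) − z_{α/2}).
d·√(n/2) = 0.66 × √(18/2) = 0.66 × 3.000 = 1.980.
z_β = 1.980 − 1.960 = 0.020.
Power = Φ(0.020) = 0.508.

power ≈ 0.51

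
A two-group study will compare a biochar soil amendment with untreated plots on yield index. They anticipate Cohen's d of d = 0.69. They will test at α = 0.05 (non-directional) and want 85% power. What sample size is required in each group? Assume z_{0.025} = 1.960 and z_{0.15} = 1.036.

For two independent groups with equal n: n = 2·((z_{α/2} + z_β) / d)².
z_{α/2} + z_β = 1.960 + 1.036 = 2.996.
n = 2 × (2.996 / 0.69)² = 2 × 4.342² = 2 × 18.85 = 37.7.
Round up to the next whole participant.

n = 38 per group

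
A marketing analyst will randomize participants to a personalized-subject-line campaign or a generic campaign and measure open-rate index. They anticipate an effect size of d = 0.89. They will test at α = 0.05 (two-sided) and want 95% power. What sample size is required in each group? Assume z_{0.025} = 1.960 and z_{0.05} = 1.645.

For two independent groups with equal n: n = 2·((z_{α/2} + z_β) / d)².
z_{α/2} + z_β = 1.960 + 1.645 = 3.605.
n = 2 × (3.605 / 0.89)² = 2 × 4.051² = 2 × 16.41 = 32.8.
Round up to the next whole participant.

n = 33 per group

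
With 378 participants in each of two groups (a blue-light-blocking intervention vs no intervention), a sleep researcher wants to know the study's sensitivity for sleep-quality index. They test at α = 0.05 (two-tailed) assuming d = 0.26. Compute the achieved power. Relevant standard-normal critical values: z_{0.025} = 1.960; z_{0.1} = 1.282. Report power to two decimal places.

power ≈ 0.95

For two equal groups, power = Φ(d·√(n/2) − z_{α/2}).
d·√(n/2) = 0.26 × √(378/2) = 0.26 × 13.748 = 3.574.
z_β = 3.574 − 1.960 = 1.614.
Power = Φ(1.614) = 0.947.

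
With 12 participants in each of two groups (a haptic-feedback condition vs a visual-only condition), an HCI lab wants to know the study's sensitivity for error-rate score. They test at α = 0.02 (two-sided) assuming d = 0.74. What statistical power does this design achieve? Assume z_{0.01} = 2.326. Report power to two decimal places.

For two equal groups, power = Φ(d·√(n/2) − z_{α/2}).
d·√(n/2) = 0.74 × √(12/2) = 0.74 × 2.449 = 1.813.
z_β = 1.813 − 2.326 = -0.513.
Power = Φ(-0.513) = 0.304.

power ≈ 0.30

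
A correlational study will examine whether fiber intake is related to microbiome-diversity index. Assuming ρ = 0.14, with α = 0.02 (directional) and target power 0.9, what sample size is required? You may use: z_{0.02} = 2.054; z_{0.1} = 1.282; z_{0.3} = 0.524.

Fisher's z: C = ½·ln((1+r)/(1−r)) = ½·ln(1.3256) = 0.1409.
n = ((z_{α} + z_β)/C)² + 3.
(2.054 + 1.282) / 0.1409 = 3.336 / 0.1409 = 23.676.
n = 23.676² + 3 = 560.57 + 3 = 563.6.
Round up.

n = 564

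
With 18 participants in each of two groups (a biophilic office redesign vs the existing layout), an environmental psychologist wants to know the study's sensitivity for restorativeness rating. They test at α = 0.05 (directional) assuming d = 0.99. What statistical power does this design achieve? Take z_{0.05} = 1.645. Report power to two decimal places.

power ≈ 0.91

For two equal groups, power = Φ(d·√(n/2) − z_{α}).
d·√(n/2) = 0.99 × √(18/2) = 0.99 × 3.000 = 2.970.
z_β = 2.970 − 1.645 = 1.325.
Power = Φ(1.325) = 0.907.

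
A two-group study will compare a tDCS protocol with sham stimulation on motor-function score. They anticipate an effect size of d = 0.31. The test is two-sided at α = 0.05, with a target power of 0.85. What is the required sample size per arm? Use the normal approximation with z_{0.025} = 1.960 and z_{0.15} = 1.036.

For two independent groups with equal n: n = 2·((z_{α/2} + z_β) / d)².
z_{α/2} + z_β = 1.960 + 1.036 = 2.996.
n = 2 × (2.996 / 0.31)² = 2 × 9.665² = 2 × 93.40 = 186.8.
Round up to the next whole participant.

n = 187 per group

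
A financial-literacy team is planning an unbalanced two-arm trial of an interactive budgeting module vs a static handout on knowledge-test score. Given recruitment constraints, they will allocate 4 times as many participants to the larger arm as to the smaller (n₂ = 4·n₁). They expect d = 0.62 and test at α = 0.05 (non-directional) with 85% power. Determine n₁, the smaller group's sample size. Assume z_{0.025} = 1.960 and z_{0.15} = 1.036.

With allocation ratio k = n₂/n₁ = 4, Var(x̄₁−x̄₂) = σ²(1/n₁ + 1/(k·n₁)) = σ²·(k+1)/(k·n₁).
So n₁ = (1 + 1/k)·((z_{α/2} + z_β)/d)² = 1.250 × (2.996/0.62)².
n₁ = 1.250 × 23.35 = 29.2.
Round up: n₁ = 30, giving n₂ = 4 × 30 = 120.

n₁ = 30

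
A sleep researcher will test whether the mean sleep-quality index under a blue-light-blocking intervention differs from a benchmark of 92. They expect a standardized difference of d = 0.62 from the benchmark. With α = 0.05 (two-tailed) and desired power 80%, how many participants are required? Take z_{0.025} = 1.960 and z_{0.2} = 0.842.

n = 21

For a one-sample test: n = ((z_{α/2} + z_β) / d)².
z_{α/2} + z_β = 1.960 + 0.842 = 2.802.
n = (2.802 / 0.62)² = 4.519² = 20.42.
Round up.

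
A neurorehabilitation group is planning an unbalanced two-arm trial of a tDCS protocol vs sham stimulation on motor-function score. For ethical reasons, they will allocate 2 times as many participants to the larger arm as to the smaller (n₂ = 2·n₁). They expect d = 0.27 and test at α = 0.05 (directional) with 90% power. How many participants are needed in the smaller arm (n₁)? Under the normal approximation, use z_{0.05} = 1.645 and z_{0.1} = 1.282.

n₁ = 177

With allocation ratio k = n₂/n₁ = 2, Var(x̄₁−x̄₂) = σ²(1/n₁ + 1/(k·n₁)) = σ²·(k+1)/(k·n₁).
So n₁ = (1 + 1/k)·((z_{α} + z_β)/d)² = 1.500 × (2.927/0.27)².
n₁ = 1.500 × 117.52 = 176.3.
Round up: n₁ = 177, giving n₂ = 2 × 177 = 354.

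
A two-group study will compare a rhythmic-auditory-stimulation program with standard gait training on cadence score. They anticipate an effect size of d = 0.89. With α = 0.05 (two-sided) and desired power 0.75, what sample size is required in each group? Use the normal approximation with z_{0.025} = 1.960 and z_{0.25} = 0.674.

For two independent groups with equal n: n = 2·((z_{α/2} + z_β) / d)².
z_{α/2} + z_β = 1.960 + 0.674 = 2.634.
n = 2 × (2.634 / 0.89)² = 2 × 2.960² = 2 × 8.76 = 17.5.
Round up to the next whole participant.

n = 18 per group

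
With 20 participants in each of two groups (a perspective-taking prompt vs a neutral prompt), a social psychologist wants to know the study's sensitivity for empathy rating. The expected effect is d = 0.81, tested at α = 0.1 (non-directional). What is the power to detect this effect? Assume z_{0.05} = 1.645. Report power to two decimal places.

For two equal groups, power = Φ(d·√(n/2) − z_{α/2}).
d·√(n/2) = 0.81 × √(20/2) = 0.81 × 3.162 = 2.561.
z_β = 2.561 − 1.645 = 0.916.
Power = Φ(0.916) = 0.820.

power ≈ 0.82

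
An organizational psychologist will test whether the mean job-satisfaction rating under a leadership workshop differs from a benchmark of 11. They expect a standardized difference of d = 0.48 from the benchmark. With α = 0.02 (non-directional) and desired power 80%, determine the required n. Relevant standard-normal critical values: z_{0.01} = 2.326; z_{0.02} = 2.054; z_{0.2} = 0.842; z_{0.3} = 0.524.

n = 44

For a one-sample test: n = ((z_{α/2} + z_β) / d)².
z_{α/2} + z_β = 2.326 + 0.842 = 3.168.
n = (3.168 / 0.48)² = 6.600² = 43.56.
Round up.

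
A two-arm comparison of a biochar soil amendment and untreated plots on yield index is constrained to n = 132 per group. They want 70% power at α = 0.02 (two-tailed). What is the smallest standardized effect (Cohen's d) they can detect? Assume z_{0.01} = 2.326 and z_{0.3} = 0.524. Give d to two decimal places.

For two independent groups of n = 132 each: d_min = (z_{α/2} + z_β)·√(2/n).
z-sum = 2.326 + 0.524 = 2.850.
d_min = 2.850 × √(2/132) = 2.850 × 0.1231 = 0.351.

d_min ≈ 0.35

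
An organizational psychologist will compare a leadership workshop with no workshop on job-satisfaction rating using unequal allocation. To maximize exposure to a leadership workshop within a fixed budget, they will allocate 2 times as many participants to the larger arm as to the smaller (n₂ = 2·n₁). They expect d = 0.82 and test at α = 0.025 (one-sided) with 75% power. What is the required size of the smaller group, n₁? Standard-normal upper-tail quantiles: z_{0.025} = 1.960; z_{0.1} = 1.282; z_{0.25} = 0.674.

n₁ = 16

With allocation ratio k = n₂/n₁ = 2, Var(x̄₁−x̄₂) = σ²(1/n₁ + 1/(k·n₁)) = σ²·(k+1)/(k·n₁).
So n₁ = (1 + 1/k)·((z_{α} + z_β)/d)² = 1.500 × (2.634/0.82)².
n₁ = 1.500 × 10.32 = 15.5.
Round up: n₁ = 16, giving n₂ = 2 × 16 = 32.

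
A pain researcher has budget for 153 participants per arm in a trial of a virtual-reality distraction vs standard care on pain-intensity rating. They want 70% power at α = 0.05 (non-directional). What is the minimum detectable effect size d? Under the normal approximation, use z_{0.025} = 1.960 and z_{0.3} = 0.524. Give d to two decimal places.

For two independent groups of n = 153 each: d_min = (z_{α/2} + z_β)·√(2/n).
z-sum = 1.960 + 0.524 = 2.484.
d_min = 2.484 × √(2/153) = 2.484 × 0.1143 = 0.284.

d_min ≈ 0.28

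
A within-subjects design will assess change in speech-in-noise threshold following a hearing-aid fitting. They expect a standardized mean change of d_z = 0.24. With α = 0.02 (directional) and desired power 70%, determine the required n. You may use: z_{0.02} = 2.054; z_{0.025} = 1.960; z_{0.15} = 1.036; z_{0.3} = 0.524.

For a paired (one-sample on differences) test: n = ((z_{α} + z_β) / d)².
z_{α} + z_β = 2.054 + 0.524 = 2.578.
n = (2.578 / 0.24)² = 10.742² = 115.38.
Round up.

n = 116 pairs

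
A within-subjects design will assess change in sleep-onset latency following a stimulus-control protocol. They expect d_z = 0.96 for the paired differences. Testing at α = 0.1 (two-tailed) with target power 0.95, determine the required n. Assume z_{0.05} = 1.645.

n = 12 pairs

For a paired (one-sample on differences) test: n = ((z_{α/2} + z_β) / d)².
z_{α/2} + z_β = 1.645 + 1.645 = 3.290.
n = (3.290 / 0.96)² = 3.427² = 11.74.
Round up.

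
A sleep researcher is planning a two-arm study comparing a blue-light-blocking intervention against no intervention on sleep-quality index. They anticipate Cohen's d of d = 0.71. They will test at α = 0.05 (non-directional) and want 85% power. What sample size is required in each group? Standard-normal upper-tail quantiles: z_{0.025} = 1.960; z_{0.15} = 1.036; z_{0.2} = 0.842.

For two independent groups with equal n: n = 2·((z_{α/2} + z_β) / d)².
z_{α/2} + z_β = 1.960 + 1.036 = 2.996.
n = 2 × (2.996 / 0.71)² = 2 × 4.220² = 2 × 17.81 = 35.6.
Round up to the next whole participant.

n = 36 per group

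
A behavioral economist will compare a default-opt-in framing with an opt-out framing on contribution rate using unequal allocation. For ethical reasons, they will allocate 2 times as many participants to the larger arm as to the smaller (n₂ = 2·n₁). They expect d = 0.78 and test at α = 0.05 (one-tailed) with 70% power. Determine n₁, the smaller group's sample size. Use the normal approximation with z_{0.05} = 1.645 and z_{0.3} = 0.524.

With allocation ratio k = n₂/n₁ = 2, Var(x̄₁−x̄₂) = σ²(1/n₁ + 1/(k·n₁)) = σ²·(k+1)/(k·n₁).
So n₁ = (1 + 1/k)·((z_{α} + z_β)/d)² = 1.500 × (2.169/0.78)².
n₁ = 1.500 × 7.73 = 11.6.
Round up: n₁ = 12, giving n₂ = 2 × 12 = 24.

n₁ = 12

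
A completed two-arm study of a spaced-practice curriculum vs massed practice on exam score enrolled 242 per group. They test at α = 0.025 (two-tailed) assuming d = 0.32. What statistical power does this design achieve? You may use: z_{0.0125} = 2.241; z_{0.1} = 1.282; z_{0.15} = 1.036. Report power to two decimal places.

For two equal groups, power = Φ(d·√(n/2) − z_{α/2}).
d·√(n/2) = 0.32 × √(242/2) = 0.32 × 11.000 = 3.520.
z_β = 3.520 − 2.241 = 1.279.
Power = Φ(1.279) = 0.900.

power ≈ 0.90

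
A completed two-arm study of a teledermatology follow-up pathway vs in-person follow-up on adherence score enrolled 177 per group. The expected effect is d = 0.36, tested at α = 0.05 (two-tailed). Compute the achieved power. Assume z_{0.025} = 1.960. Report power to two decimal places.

power ≈ 0.92

For two equal groups, power = Φ(d·√(n/2) − z_{α/2}).
d·√(n/2) = 0.36 × √(177/2) = 0.36 × 9.407 = 3.387.
z_β = 3.387 − 1.960 = 1.427.
Power = Φ(1.427) = 0.923.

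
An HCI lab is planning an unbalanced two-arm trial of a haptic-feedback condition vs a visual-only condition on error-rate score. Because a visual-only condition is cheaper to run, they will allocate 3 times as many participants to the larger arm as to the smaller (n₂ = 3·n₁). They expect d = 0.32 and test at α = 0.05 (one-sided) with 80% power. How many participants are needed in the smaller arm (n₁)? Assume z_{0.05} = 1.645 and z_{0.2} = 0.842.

With allocation ratio k = n₂/n₁ = 3, Var(x̄₁−x̄₂) = σ²(1/n₁ + 1/(k·n₁)) = σ²·(k+1)/(k·n₁).
So n₁ = (1 + 1/k)·((z_{α} + z_β)/d)² = 1.333 × (2.487/0.32)².
n₁ = 1.333 × 60.40 = 80.5.
Round up: n₁ = 81, giving n₂ = 3 × 81 = 243.

n₁ = 81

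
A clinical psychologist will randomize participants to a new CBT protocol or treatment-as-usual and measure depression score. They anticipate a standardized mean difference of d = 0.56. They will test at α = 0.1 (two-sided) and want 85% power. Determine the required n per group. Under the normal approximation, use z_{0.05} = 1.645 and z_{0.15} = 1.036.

n = 46 per group

For two independent groups with equal n: n = 2·((z_{α/2} + z_β) / d)².
z_{α/2} + z_β = 1.645 + 1.036 = 2.681.
n = 2 × (2.681 / 0.56)² = 2 × 4.787² = 2 × 22.92 = 45.8.
Round up to the next whole participant.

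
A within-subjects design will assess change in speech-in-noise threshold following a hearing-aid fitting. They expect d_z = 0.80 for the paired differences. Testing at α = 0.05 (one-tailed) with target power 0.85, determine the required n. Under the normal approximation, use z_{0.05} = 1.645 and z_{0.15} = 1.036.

For a paired (one-sample on differences) test: n = ((z_{α} + z_β) / d)².
z_{α} + z_β = 1.645 + 1.036 = 2.681.
n = (2.681 / 0.80)² = 3.351² = 11.23.
Round up.

n = 12 pairs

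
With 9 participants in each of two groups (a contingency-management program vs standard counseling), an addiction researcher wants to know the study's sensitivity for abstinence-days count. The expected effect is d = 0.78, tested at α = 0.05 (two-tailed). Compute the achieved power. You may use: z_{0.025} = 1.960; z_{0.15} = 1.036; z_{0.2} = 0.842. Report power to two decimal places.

For two equal groups, power = Φ(d·√(n/2) − z_{α/2}).
d·√(n/2) = 0.78 × √(9/2) = 0.78 × 2.121 = 1.655.
z_β = 1.655 − 1.960 = -0.305.
Power = Φ(-0.305) = 0.380.

power ≈ 0.38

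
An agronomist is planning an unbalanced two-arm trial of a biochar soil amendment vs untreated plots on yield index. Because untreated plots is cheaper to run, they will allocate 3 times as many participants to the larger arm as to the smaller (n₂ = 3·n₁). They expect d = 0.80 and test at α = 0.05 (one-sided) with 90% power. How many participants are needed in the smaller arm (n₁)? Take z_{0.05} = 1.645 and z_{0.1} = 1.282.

n₁ = 18

With allocation ratio k = n₂/n₁ = 3, Var(x̄₁−x̄₂) = σ²(1/n₁ + 1/(k·n₁)) = σ²·(k+1)/(k·n₁).
So n₁ = (1 + 1/k)·((z_{α} + z_β)/d)² = 1.333 × (2.927/0.80)².
n₁ = 1.333 × 13.39 = 17.8.
Round up: n₁ = 18, giving n₂ = 3 × 18 = 54.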